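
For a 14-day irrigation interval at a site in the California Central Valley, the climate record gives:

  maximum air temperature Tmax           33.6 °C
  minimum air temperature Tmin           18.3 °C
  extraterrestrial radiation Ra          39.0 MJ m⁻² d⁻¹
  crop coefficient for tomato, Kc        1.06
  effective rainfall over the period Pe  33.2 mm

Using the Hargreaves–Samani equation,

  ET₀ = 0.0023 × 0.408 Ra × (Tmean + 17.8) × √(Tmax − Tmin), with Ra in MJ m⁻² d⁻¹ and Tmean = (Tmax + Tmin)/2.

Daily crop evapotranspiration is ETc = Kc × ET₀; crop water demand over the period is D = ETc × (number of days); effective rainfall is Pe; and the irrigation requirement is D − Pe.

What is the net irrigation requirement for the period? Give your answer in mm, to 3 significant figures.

59.7 mm

Tmean = (33.6 + 18.3)/2 = 25.95 °C
0.408 Ra = 0.408 × 39.0 = 15.9120 mm/d equivalent
ET₀ = 0.0023 × 15.9120 × (25.95 + 17.8) × √15.3 = 0.0023 × 15.9120 × 43.75 × 3.9115 = 6.2629 mm/d
ETc = Kc × ET₀ = 1.06 × 6.2629 = 6.6387 mm/d
Crop demand D = ETc × 14 d = 6.6387 × 14 = 92.942 mm
D − Pe = 92.942 − 33.2 = 59.742 mm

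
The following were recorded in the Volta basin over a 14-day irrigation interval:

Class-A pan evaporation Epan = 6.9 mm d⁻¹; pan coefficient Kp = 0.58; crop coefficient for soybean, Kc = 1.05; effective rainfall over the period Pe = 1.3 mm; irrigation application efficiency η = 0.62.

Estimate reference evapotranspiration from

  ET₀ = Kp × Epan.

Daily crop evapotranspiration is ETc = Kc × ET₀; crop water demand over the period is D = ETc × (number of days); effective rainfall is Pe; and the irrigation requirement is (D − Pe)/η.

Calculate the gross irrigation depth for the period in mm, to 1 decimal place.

92.8 mm

ET₀ = 0.58 × 6.9 = 4.0020 mm/d
ETc = Kc × ET₀ = 1.05 × 4.0020 = 4.2021 mm/d
Crop demand D = ETc × 14 d = 4.2021 × 14 = 58.829 mm
D − Pe = 58.829 − 1.3 = 57.529 mm
Gross irrigation = 57.529 / 0.62 = 92.789 mm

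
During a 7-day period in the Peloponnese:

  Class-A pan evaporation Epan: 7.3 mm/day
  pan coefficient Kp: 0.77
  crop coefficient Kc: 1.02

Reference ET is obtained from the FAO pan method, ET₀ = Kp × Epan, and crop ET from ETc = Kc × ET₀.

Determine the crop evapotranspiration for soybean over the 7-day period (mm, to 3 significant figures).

ET₀ = 0.77 × 7.3 = 5.6210 mm/d
ETc = Kc × ET₀ = 1.02 × 5.6210 = 5.7334 mm/d
Over 7 days: 5.7334 × 7 = 40.134 mm

40.1 mm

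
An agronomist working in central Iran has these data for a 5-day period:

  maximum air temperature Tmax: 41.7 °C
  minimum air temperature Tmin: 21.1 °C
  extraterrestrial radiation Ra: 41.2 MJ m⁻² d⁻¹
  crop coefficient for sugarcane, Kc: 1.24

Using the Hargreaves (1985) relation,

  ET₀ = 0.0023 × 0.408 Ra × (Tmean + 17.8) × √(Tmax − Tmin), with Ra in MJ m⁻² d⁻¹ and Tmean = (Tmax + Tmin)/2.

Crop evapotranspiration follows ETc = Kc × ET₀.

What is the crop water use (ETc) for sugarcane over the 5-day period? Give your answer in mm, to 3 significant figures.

53.5 mm

Tmean = (41.7 + 21.1)/2 = 31.40 °C
0.408 Ra = 0.408 × 41.2 = 16.8096 mm/d equivalent
ET₀ = 0.0023 × 16.8096 × (31.40 + 17.8) × √20.6 = 0.0023 × 16.8096 × 49.20 × 4.5387 = 8.6334 mm/d
ETc = Kc × ET₀ = 1.24 × 8.6334 = 10.7054 mm/d
Over 5 days: 10.7054 × 5 = 53.527 mm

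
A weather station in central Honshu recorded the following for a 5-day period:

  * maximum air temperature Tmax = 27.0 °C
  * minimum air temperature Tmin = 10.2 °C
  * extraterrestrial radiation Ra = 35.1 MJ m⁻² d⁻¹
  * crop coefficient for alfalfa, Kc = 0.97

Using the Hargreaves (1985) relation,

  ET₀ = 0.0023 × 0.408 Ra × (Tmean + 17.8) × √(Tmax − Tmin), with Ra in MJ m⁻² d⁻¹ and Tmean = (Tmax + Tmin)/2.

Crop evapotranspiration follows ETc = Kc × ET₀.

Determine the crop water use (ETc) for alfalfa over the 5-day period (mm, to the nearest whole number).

Tmean = (27.0 + 10.2)/2 = 18.60 °C
0.408 Ra = 0.408 × 35.1 = 14.3208 mm/d equivalent
ET₀ = 0.0023 × 14.3208 × (18.60 + 17.8) × √16.8 = 0.0023 × 14.3208 × 36.40 × 4.0988 = 4.9142 mm/d
ETc = Kc × ET₀ = 0.97 × 4.9142 = 4.7668 mm/d
Over 5 days: 4.7668 × 5 = 23.834 mm

24 mm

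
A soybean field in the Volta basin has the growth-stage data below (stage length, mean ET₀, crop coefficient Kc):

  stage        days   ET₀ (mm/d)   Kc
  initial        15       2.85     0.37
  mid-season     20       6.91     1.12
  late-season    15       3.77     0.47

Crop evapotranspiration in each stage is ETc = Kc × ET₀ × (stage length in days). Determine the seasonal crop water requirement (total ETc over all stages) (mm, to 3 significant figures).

initial: 0.37 × 2.85 × 15 = 15.82 mm
mid-season: 1.12 × 6.91 × 20 = 154.78 mm
late-season: 0.47 × 3.77 × 15 = 26.58 mm
Seasonal total = 197.18 mm

197 mm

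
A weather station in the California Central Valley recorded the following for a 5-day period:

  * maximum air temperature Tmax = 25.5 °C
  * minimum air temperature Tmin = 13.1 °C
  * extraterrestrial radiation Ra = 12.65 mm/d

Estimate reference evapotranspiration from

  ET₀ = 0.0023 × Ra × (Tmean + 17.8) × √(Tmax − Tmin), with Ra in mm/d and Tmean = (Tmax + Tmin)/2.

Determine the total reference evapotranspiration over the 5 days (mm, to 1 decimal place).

Tmean = (25.5 + 13.1)/2 = 19.30 °C
ET₀ = 0.0023 × 12.65 × (19.30 + 17.8) × √12.4 = 0.0023 × 12.65 × 37.10 × 3.5214 = 3.8011 mm/d
Over 5 days: 3.8011 × 5 = 19.006 mm

19.0 mm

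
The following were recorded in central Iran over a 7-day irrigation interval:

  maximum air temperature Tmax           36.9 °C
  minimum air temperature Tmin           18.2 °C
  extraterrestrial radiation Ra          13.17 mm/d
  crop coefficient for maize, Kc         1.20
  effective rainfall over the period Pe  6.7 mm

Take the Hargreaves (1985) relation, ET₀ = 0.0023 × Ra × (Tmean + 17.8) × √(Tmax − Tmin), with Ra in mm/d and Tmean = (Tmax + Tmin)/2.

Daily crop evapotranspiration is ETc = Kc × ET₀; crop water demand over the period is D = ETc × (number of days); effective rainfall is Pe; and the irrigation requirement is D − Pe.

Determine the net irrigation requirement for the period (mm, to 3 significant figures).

Tmean = (36.9 + 18.2)/2 = 27.55 °C
ET₀ = 0.0023 × 13.17 × (27.55 + 17.8) × √18.7 = 0.0023 × 13.17 × 45.35 × 4.3243 = 5.9403 mm/d
ETc = Kc × ET₀ = 1.20 × 5.9403 = 7.1284 mm/d
Crop demand D = ETc × 7 d = 7.1284 × 7 = 49.899 mm
D − Pe = 49.899 − 6.7 = 43.199 mm

43.2 mm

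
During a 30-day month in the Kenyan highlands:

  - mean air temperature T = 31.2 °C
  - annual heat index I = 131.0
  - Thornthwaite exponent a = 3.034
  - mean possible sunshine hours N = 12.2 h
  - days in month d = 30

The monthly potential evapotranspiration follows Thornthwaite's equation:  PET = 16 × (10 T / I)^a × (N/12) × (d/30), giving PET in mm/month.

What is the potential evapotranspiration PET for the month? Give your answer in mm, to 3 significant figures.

10T/I = 10 × 31.2 / 131.0 = 2.3817
(10T/I)^a = 2.3817^3.034 = 13.9147
Uncorrected PET = 16 × 13.9147 = 222.635 mm
Correction = (N/12)(d/30) = (12.2/12)(30/30) = 1.0167
PET = 222.635 × 1.0167 = 226.353 mm/month

226 mm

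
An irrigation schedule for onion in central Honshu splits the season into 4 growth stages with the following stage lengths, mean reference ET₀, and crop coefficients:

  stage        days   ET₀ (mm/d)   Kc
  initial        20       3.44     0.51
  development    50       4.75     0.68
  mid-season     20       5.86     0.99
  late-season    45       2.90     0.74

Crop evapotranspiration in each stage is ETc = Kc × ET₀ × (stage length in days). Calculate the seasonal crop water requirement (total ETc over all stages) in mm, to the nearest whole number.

initial: 0.51 × 3.44 × 20 = 35.09 mm
development: 0.68 × 4.75 × 50 = 161.50 mm
mid-season: 0.99 × 5.86 × 20 = 116.03 mm
late-season: 0.74 × 2.90 × 45 = 96.57 mm
Seasonal total = 409.19 mm

409 mm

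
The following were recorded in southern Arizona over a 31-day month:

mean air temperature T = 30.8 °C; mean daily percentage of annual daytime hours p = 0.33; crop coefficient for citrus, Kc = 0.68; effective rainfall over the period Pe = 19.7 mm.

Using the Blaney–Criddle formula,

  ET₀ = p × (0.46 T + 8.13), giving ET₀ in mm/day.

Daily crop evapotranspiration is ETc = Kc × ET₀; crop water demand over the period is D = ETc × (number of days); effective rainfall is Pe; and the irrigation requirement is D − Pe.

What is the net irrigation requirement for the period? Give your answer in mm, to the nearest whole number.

ET₀ = 0.33 × (0.46 × 30.8 + 8.13) = 0.33 × 22.298 = 7.3583 mm/d
ETc = Kc × ET₀ = 0.68 × 7.3583 = 5.0036 mm/d
Crop demand D = ETc × 31 d = 5.0036 × 31 = 155.112 mm
D − Pe = 155.112 − 19.7 = 135.412 mm

135 mm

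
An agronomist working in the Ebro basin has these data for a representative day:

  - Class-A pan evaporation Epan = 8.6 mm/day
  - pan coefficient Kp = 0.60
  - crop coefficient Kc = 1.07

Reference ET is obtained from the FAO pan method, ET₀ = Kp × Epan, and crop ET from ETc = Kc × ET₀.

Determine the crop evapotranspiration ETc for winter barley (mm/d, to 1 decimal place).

5.5 mm/d

ET₀ = 0.60 × 8.6 = 5.1600 mm/d
ETc = Kc × ET₀ = 1.07 × 5.1600 = 5.5212 mm/d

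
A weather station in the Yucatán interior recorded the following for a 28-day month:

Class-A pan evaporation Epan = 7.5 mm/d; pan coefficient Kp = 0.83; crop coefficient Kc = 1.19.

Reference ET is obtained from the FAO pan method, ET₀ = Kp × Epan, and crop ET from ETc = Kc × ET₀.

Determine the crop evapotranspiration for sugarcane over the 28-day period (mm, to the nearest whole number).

ET₀ = 0.83 × 7.5 = 6.2250 mm/d
ETc = Kc × ET₀ = 1.19 × 6.2250 = 7.4078 mm/d
Over 28 days: 7.4078 × 28 = 207.418 mm

207 mm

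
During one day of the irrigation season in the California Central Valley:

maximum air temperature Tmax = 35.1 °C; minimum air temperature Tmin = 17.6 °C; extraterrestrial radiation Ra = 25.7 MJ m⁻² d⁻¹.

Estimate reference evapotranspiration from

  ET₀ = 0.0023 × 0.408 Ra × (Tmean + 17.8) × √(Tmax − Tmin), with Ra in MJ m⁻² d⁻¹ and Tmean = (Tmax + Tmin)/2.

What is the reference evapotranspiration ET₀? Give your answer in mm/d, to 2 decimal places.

4.45 mm/d

Tmean = (35.1 + 17.6)/2 = 26.35 °C
0.408 Ra = 0.408 × 25.7 = 10.4856 mm/d equivalent
ET₀ = 0.0023 × 10.4856 × (26.35 + 17.8) × √17.5 = 0.0023 × 10.4856 × 44.15 × 4.1833 = 4.4542 mm/d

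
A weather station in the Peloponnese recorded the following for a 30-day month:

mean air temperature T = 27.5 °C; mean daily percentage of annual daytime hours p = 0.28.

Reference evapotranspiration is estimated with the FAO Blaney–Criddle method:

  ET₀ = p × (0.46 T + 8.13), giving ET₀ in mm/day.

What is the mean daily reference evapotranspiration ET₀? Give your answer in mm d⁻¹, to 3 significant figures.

5.82 mm d⁻¹

ET₀ = 0.28 × (0.46 × 27.5 + 8.13) = 0.28 × 20.780 = 5.8184 mm/d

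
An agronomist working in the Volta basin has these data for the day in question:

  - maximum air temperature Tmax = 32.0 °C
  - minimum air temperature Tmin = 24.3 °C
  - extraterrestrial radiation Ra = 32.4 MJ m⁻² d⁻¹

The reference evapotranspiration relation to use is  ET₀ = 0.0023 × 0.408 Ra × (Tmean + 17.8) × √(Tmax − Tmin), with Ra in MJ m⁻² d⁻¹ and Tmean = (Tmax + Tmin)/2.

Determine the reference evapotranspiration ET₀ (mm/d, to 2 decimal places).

Tmean = (32.0 + 24.3)/2 = 28.15 °C
0.408 Ra = 0.408 × 32.4 = 13.2192 mm/d equivalent
ET₀ = 0.0023 × 13.2192 × (28.15 + 17.8) × √7.7 = 0.0023 × 13.2192 × 45.95 × 2.7749 = 3.8767 mm/d

3.88 mm/d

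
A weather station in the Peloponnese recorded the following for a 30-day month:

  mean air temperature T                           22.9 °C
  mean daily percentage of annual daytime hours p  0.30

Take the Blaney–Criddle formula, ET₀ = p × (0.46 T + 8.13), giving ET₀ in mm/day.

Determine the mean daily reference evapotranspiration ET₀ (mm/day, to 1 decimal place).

5.6 mm/day

ET₀ = 0.30 × (0.46 × 22.9 + 8.13) = 0.30 × 18.664 = 5.5992 mm/d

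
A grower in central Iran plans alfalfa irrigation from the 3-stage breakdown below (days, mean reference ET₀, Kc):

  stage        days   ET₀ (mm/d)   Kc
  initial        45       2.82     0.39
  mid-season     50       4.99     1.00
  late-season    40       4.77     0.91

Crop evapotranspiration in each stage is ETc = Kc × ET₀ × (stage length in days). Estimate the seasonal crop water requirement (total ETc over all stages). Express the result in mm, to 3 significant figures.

473 mm

initial: 0.39 × 2.82 × 45 = 49.49 mm
mid-season: 1.00 × 4.99 × 50 = 249.50 mm
late-season: 0.91 × 4.77 × 40 = 173.63 mm
Seasonal total = 472.62 mm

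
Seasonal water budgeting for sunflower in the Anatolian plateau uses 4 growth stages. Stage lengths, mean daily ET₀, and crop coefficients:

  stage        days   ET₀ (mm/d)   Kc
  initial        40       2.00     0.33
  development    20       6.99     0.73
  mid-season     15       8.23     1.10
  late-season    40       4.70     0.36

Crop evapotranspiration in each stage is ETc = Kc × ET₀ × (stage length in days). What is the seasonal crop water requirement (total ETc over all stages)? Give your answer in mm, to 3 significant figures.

332 mm

initial: 0.33 × 2.00 × 40 = 26.40 mm
development: 0.73 × 6.99 × 20 = 102.05 mm
mid-season: 1.10 × 8.23 × 15 = 135.80 mm
late-season: 0.36 × 4.70 × 40 = 67.68 mm
Seasonal total = 331.93 mm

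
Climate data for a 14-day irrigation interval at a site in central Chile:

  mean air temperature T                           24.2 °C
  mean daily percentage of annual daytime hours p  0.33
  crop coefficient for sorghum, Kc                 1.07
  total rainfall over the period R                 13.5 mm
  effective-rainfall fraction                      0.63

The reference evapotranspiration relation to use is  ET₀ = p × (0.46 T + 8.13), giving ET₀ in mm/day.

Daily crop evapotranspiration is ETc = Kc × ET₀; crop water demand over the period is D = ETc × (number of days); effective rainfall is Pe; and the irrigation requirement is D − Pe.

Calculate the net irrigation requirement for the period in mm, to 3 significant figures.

ET₀ = 0.33 × (0.46 × 24.2 + 8.13) = 0.33 × 19.262 = 6.3565 mm/d
ETc = Kc × ET₀ = 1.07 × 6.3565 = 6.8015 mm/d
Crop demand D = ETc × 14 d = 6.8015 × 14 = 95.221 mm
Pe = 0.63 × 13.5 = 8.505 mm
D − Pe = 95.221 − 8.505 = 86.716 mm

86.7 mm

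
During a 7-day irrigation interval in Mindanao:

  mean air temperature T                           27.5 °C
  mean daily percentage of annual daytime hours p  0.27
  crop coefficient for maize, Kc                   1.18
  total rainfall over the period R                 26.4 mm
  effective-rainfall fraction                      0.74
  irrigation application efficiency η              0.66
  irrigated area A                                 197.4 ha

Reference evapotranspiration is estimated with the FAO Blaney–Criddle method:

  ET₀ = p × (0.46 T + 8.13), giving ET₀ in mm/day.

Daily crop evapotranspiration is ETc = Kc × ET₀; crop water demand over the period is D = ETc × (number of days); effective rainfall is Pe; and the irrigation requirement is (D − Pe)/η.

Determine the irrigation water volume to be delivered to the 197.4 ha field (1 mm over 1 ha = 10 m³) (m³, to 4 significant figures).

80180 m³

ET₀ = 0.27 × (0.46 × 27.5 + 8.13) = 0.27 × 20.780 = 5.6106 mm/d
ETc = Kc × ET₀ = 1.18 × 5.6106 = 6.6205 mm/d
Crop demand D = ETc × 7 d = 6.6205 × 7 = 46.344 mm
Pe = 0.74 × 26.4 = 19.536 mm
D − Pe = 46.344 − 19.536 = 26.808 mm
Gross irrigation = 26.808 / 0.66 = 40.618 mm
Volume = 40.618 mm × 197.4 ha × 10 = 80179.9 m³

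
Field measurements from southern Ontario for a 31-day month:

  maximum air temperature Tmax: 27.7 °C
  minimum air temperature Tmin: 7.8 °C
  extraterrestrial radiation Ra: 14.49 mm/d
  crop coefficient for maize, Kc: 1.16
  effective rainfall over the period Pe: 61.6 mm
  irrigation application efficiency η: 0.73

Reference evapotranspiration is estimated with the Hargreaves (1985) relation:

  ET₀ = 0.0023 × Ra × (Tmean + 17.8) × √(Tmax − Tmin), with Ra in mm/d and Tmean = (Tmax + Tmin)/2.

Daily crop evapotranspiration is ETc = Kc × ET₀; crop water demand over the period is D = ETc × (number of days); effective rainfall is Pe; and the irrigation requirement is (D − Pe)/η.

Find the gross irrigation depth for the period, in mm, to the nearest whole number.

Tmean = (27.7 + 7.8)/2 = 17.75 °C
ET₀ = 0.0023 × 14.49 × (17.75 + 17.8) × √19.9 = 0.0023 × 14.49 × 35.55 × 4.4609 = 5.2852 mm/d
ETc = Kc × ET₀ = 1.16 × 5.2852 = 6.1308 mm/d
Crop demand D = ETc × 31 d = 6.1308 × 31 = 190.055 mm
D − Pe = 190.055 − 61.6 = 128.455 mm
Gross irrigation = 128.455 / 0.73 = 175.966 mm

176 mm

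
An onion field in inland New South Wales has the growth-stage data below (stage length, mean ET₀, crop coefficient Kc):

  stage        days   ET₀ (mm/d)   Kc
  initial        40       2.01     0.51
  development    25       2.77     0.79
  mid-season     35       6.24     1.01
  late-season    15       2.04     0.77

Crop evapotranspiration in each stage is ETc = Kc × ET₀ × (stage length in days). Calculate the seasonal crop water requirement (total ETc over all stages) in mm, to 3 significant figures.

initial: 0.51 × 2.01 × 40 = 41.00 mm
development: 0.79 × 2.77 × 25 = 54.71 mm
mid-season: 1.01 × 6.24 × 35 = 220.58 mm
late-season: 0.77 × 2.04 × 15 = 23.56 mm
Seasonal total = 339.85 mm

340 mm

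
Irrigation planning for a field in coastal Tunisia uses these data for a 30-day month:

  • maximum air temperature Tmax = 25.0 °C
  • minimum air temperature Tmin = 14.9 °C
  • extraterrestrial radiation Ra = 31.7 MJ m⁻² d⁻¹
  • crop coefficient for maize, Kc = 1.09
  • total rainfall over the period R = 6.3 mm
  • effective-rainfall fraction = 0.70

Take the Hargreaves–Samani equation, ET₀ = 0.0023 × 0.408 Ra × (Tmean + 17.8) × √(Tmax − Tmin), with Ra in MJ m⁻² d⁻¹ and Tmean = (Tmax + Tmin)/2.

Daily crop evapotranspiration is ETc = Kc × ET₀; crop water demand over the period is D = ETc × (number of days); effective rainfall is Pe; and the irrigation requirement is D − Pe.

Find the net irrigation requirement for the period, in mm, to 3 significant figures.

112 mm

Tmean = (25.0 + 14.9)/2 = 19.95 °C
0.408 Ra = 0.408 × 31.7 = 12.9336 mm/d equivalent
ET₀ = 0.0023 × 12.9336 × (19.95 + 17.8) × √10.1 = 0.0023 × 12.9336 × 37.75 × 3.1780 = 3.5688 mm/d
ETc = Kc × ET₀ = 1.09 × 3.5688 = 3.8900 mm/d
Crop demand D = ETc × 30 d = 3.8900 × 30 = 116.700 mm
Pe = 0.70 × 6.3 = 4.410 mm
D − Pe = 116.700 − 4.410 = 112.290 mm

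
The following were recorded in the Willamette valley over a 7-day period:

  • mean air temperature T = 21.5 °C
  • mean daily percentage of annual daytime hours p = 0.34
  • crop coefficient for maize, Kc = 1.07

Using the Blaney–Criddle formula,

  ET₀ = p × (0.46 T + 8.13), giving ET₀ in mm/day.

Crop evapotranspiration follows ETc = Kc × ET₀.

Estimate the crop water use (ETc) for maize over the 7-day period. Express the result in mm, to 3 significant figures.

ET₀ = 0.34 × (0.46 × 21.5 + 8.13) = 0.34 × 18.020 = 6.1268 mm/d
ETc = Kc × ET₀ = 1.07 × 6.1268 = 6.5557 mm/d
Over 7 days: 6.5557 × 7 = 45.890 mm

45.9 mm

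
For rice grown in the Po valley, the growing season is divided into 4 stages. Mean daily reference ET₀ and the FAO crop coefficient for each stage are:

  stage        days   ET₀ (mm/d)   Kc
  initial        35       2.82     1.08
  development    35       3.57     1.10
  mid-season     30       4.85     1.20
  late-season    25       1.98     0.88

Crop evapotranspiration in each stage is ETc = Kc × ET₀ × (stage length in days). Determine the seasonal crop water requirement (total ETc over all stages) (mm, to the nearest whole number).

462 mm

initial: 1.08 × 2.82 × 35 = 106.60 mm
development: 1.10 × 3.57 × 35 = 137.45 mm
mid-season: 1.20 × 4.85 × 30 = 174.60 mm
late-season: 0.88 × 1.98 × 25 = 43.56 mm
Seasonal total = 462.21 mm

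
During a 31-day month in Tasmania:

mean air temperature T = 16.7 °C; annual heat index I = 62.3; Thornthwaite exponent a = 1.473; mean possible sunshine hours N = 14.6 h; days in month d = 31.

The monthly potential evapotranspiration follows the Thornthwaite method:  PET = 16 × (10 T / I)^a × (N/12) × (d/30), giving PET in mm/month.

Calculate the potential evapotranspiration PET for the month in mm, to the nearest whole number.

86 mm

10T/I = 10 × 16.7 / 62.3 = 2.6806
(10T/I)^a = 2.6806^1.473 = 4.2735
Uncorrected PET = 16 × 4.2735 = 68.376 mm
Correction = (N/12)(d/30) = (14.6/12)(31/30) = 1.2572
PET = 68.376 × 1.2572 = 85.962 mm/month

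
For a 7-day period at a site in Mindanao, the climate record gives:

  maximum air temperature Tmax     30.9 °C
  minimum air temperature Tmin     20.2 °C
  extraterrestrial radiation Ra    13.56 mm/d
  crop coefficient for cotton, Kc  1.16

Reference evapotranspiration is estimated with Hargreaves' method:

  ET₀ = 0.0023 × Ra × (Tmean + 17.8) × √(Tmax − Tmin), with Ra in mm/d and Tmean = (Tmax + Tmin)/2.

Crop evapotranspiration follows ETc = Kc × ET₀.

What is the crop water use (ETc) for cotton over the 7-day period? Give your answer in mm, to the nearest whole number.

36 mm

Tmean = (30.9 + 20.2)/2 = 25.55 °C
ET₀ = 0.0023 × 13.56 × (25.55 + 17.8) × √10.7 = 0.0023 × 13.56 × 43.35 × 3.2711 = 4.4225 mm/d
ETc = Kc × ET₀ = 1.16 × 4.4225 = 5.1301 mm/d
Over 7 days: 5.1301 × 7 = 35.911 mm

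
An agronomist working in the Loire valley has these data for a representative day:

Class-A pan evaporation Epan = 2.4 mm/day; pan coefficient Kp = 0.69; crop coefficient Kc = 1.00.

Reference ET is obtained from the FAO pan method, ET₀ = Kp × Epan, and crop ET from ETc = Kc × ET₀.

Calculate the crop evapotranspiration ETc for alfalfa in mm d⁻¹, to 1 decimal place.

ET₀ = 0.69 × 2.4 = 1.6560 mm/d
ETc = Kc × ET₀ = 1.00 × 1.6560 = 1.6560 mm/d

1.7 mm d⁻¹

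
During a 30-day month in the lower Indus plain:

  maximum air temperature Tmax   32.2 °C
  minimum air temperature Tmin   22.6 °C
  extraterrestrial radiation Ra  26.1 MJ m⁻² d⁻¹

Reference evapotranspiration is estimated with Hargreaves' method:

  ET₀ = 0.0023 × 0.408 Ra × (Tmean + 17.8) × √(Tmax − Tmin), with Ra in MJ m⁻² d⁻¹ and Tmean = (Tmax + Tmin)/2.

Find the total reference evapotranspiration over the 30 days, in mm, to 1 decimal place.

102.9 mm

Tmean = (32.2 + 22.6)/2 = 27.40 °C
0.408 Ra = 0.408 × 26.1 = 10.6488 mm/d equivalent
ET₀ = 0.0023 × 10.6488 × (27.40 + 17.8) × √9.6 = 0.0023 × 10.6488 × 45.20 × 3.0984 = 3.4301 mm/d
Over 30 days: 3.4301 × 30 = 102.903 mm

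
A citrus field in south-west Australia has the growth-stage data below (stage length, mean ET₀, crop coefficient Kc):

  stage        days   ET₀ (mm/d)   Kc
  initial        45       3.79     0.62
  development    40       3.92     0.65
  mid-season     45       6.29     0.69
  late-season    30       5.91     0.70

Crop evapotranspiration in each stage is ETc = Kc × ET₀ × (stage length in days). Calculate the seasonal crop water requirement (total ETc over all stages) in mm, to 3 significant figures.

initial: 0.62 × 3.79 × 45 = 105.74 mm
development: 0.65 × 3.92 × 40 = 101.92 mm
mid-season: 0.69 × 6.29 × 45 = 195.30 mm
late-season: 0.70 × 5.91 × 30 = 124.11 mm
Seasonal total = 527.07 mm

527 mm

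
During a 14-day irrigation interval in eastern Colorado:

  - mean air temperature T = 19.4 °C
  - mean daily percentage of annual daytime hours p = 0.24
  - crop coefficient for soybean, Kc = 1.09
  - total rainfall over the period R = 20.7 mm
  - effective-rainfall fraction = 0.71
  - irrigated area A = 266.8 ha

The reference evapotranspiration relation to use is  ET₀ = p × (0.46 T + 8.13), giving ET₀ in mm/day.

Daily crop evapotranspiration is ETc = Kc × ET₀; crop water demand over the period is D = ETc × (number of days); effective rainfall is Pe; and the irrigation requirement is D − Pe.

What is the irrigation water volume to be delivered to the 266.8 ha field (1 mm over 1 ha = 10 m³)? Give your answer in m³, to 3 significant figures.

ET₀ = 0.24 × (0.46 × 19.4 + 8.13) = 0.24 × 17.054 = 4.0930 mm/d
ETc = Kc × ET₀ = 1.09 × 4.0930 = 4.4614 mm/d
Crop demand D = ETc × 14 d = 4.4614 × 14 = 62.460 mm
Pe = 0.71 × 20.7 = 14.697 mm
D − Pe = 62.460 − 14.697 = 47.763 mm
Volume = 47.763 mm × 266.8 ha × 10 = 127431.7 m³

127000 m³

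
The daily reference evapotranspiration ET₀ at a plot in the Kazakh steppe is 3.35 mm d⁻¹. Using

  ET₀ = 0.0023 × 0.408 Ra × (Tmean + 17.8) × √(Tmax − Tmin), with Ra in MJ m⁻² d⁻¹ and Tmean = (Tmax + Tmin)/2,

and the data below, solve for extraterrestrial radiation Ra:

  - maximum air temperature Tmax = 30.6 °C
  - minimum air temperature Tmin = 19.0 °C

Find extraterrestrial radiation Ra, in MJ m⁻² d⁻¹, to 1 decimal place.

24.6 MJ m⁻² d⁻¹

Tmean = (30.6+19.0)/2 = 24.80 °C; ΔT = 11.6
Ra = ET₀ / [0.0023 × 0.408 × (Tmean+17.8) × √ΔT]
   = 3.35 / (0.0023 × 0.408 × 42.60 × 3.4059) = 24.605 MJ m⁻² d⁻¹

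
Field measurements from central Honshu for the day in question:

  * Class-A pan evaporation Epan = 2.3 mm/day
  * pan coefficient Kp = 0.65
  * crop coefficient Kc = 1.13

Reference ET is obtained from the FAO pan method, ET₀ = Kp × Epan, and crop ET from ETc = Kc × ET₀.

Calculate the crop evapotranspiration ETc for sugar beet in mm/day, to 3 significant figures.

1.69 mm/day

ET₀ = 0.65 × 2.3 = 1.4950 mm/d
ETc = Kc × ET₀ = 1.13 × 1.4950 = 1.6894 mm/d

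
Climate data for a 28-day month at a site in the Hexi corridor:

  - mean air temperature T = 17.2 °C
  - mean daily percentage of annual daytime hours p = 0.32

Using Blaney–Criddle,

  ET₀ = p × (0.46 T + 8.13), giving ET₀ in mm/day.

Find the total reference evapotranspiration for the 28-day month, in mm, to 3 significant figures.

144 mm

ET₀ = 0.32 × (0.46 × 17.2 + 8.13) = 0.32 × 16.042 = 5.1334 mm/d
Monthly total = 5.1334 × 28 = 143.735 mm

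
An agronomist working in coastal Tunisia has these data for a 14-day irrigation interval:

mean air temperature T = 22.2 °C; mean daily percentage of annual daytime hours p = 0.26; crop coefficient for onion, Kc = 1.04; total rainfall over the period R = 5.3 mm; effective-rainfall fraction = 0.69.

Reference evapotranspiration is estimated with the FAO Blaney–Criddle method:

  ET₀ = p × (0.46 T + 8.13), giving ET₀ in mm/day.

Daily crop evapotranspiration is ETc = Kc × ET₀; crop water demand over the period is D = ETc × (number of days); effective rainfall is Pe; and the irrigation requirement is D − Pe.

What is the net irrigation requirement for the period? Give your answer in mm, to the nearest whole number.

ET₀ = 0.26 × (0.46 × 22.2 + 8.13) = 0.26 × 18.342 = 4.7689 mm/d
ETc = Kc × ET₀ = 1.04 × 4.7689 = 4.9597 mm/d
Crop demand D = ETc × 14 d = 4.9597 × 14 = 69.436 mm
Pe = 0.69 × 5.3 = 3.657 mm
D − Pe = 69.436 − 3.657 = 65.779 mm

66 mm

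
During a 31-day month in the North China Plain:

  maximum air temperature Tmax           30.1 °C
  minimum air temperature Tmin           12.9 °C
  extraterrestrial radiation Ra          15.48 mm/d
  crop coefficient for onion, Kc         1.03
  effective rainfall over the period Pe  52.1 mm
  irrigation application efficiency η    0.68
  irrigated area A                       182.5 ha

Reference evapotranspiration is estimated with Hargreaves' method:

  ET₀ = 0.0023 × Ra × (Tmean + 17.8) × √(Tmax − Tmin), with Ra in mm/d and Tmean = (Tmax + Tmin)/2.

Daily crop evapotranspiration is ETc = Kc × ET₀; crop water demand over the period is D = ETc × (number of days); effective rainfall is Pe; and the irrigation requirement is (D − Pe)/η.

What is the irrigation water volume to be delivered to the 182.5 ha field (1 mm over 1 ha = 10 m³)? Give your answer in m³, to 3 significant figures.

Tmean = (30.1 + 12.9)/2 = 21.50 °C
ET₀ = 0.0023 × 15.48 × (21.50 + 17.8) × √17.2 = 0.0023 × 15.48 × 39.30 × 4.1473 = 5.8031 mm/d
ETc = Kc × ET₀ = 1.03 × 5.8031 = 5.9772 mm/d
Crop demand D = ETc × 31 d = 5.9772 × 31 = 185.293 mm
D − Pe = 185.293 − 52.1 = 133.193 mm
Gross irrigation = 133.193 / 0.68 = 195.872 mm
Volume = 195.872 mm × 182.5 ha × 10 = 357466.4 m³

357000 m³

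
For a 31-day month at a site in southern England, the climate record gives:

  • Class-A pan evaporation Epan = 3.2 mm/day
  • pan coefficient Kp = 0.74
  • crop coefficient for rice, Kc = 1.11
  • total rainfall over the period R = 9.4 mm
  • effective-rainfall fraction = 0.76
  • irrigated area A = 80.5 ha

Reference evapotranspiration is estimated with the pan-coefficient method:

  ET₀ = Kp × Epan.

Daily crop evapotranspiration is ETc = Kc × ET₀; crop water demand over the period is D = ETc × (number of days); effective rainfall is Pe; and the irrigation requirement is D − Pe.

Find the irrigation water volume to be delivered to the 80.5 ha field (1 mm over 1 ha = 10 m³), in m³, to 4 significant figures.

59840 m³

ET₀ = 0.74 × 3.2 = 2.3680 mm/d
ETc = Kc × ET₀ = 1.11 × 2.3680 = 2.6285 mm/d
Crop demand D = ETc × 31 d = 2.6285 × 31 = 81.484 mm
Pe = 0.76 × 9.4 = 7.144 mm
D − Pe = 81.484 − 7.144 = 74.340 mm
Volume = 74.340 mm × 80.5 ha × 10 = 59843.7 m³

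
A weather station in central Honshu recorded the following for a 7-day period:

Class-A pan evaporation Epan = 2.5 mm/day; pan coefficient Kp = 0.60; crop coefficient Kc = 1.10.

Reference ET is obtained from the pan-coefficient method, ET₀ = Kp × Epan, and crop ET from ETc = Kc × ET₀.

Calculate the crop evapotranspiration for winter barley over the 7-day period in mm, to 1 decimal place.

11.6 mm

ET₀ = 0.60 × 2.5 = 1.5000 mm/d
ETc = Kc × ET₀ = 1.10 × 1.5000 = 1.6500 mm/d
Over 7 days: 1.6500 × 7 = 11.550 mm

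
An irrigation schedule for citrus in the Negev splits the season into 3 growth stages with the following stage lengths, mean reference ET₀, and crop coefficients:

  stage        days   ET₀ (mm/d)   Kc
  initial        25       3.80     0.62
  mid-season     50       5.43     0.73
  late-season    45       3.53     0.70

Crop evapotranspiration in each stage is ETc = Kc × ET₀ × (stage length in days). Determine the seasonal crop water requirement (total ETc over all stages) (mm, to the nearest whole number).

initial: 0.62 × 3.80 × 25 = 58.90 mm
mid-season: 0.73 × 5.43 × 50 = 198.20 mm
late-season: 0.70 × 3.53 × 45 = 111.20 mm
Seasonal total = 368.30 mm

368 mm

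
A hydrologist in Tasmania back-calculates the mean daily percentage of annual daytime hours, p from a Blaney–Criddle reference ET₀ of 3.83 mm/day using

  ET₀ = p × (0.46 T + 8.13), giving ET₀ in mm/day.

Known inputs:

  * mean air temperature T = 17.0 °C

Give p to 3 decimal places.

0.240

p = ET₀ / (0.46 T + 8.13) = 3.83 / (0.46 × 17.0 + 8.13) = 3.83 / 15.950 = 0.2401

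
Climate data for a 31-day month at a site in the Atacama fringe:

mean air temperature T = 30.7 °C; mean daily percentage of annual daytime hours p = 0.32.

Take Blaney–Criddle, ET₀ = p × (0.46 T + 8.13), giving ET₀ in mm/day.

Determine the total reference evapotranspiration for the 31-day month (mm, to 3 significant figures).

221 mm

ET₀ = 0.32 × (0.46 × 30.7 + 8.13) = 0.32 × 22.252 = 7.1206 mm/d
Monthly total = 7.1206 × 31 = 220.739 mm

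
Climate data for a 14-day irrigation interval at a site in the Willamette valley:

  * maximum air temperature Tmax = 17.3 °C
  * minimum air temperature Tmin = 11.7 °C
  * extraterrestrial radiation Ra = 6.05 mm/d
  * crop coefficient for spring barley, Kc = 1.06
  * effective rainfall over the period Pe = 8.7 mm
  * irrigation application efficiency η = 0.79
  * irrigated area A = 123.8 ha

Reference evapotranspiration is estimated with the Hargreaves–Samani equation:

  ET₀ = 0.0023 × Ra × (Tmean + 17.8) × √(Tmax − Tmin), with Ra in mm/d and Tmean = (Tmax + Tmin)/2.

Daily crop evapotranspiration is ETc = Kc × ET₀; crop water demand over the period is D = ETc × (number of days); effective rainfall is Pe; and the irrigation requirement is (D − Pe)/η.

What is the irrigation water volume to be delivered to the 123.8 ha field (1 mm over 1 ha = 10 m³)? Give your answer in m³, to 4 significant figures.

11100 m³

Tmean = (17.3 + 11.7)/2 = 14.50 °C
ET₀ = 0.0023 × 6.05 × (14.50 + 17.8) × √5.6 = 0.0023 × 6.05 × 32.30 × 2.3664 = 1.0636 mm/d
ETc = Kc × ET₀ = 1.06 × 1.0636 = 1.1274 mm/d
Crop demand D = ETc × 14 d = 1.1274 × 14 = 15.784 mm
D − Pe = 15.784 − 8.7 = 7.084 mm
Gross irrigation = 7.084 / 0.79 = 8.967 mm
Volume = 8.967 mm × 123.8 ha × 10 = 11101.1 m³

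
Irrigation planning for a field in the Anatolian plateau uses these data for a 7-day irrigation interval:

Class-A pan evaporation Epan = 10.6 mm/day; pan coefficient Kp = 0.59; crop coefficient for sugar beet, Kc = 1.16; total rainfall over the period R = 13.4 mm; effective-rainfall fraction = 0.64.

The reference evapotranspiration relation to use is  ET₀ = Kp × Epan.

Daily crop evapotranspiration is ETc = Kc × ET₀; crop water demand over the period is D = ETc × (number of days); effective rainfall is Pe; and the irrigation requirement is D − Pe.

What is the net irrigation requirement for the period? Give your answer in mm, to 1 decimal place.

42.2 mm

ET₀ = 0.59 × 10.6 = 6.2540 mm/d
ETc = Kc × ET₀ = 1.16 × 6.2540 = 7.2546 mm/d
Crop demand D = ETc × 7 d = 7.2546 × 7 = 50.782 mm
Pe = 0.64 × 13.4 = 8.576 mm
D − Pe = 50.782 − 8.576 = 42.206 mm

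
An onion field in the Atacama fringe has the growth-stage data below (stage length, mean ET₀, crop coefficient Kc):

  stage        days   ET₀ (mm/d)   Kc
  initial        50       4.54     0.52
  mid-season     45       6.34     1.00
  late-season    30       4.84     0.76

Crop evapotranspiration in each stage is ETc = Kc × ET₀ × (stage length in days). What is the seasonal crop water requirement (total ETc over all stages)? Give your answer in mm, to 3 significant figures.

514 mm

initial: 0.52 × 4.54 × 50 = 118.04 mm
mid-season: 1.00 × 6.34 × 45 = 285.30 mm
late-season: 0.76 × 4.84 × 30 = 110.35 mm
Seasonal total = 513.69 mm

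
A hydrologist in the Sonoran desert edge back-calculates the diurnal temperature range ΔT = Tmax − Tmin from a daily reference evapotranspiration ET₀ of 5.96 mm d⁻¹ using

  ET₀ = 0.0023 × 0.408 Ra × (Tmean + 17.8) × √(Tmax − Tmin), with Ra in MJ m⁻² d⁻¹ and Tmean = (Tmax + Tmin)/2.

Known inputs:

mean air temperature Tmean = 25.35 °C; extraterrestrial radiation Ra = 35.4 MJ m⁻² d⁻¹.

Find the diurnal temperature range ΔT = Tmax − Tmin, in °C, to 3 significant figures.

17.3 °C

√ΔT = ET₀ / [0.0023 × 0.408 × Ra × (Tmean+17.8)] = 5.96 / (0.0023 × 14.4432 × 43.15) = 4.1579
ΔT = 4.1579² = 17.288 °C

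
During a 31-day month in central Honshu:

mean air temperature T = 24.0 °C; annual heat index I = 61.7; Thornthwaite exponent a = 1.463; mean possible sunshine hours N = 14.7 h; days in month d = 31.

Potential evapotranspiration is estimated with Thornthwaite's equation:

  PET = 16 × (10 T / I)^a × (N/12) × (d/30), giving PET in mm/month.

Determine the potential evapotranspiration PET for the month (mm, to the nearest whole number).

10T/I = 10 × 24.0 / 61.7 = 3.8898
(10T/I)^a = 3.8898^1.463 = 7.2956
Uncorrected PET = 16 × 7.2956 = 116.730 mm
Correction = (N/12)(d/30) = (14.7/12)(31/30) = 1.2658
PET = 116.730 × 1.2658 = 147.757 mm/month

148 mm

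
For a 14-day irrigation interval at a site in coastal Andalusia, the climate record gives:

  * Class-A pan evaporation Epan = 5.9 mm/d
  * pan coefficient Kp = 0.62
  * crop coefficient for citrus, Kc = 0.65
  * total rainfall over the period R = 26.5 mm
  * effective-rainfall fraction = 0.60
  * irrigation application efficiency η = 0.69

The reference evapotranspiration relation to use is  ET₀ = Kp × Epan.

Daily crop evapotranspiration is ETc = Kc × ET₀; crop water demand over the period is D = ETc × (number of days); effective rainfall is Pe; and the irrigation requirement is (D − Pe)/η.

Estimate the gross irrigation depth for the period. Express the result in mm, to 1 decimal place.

ET₀ = 0.62 × 5.9 = 3.6580 mm/d
ETc = Kc × ET₀ = 0.65 × 3.6580 = 2.3777 mm/d
Crop demand D = ETc × 14 d = 2.3777 × 14 = 33.288 mm
Pe = 0.60 × 26.5 = 15.900 mm
D − Pe = 33.288 − 15.900 = 17.388 mm
Gross irrigation = 17.388 / 0.69 = 25.200 mm

25.2 mm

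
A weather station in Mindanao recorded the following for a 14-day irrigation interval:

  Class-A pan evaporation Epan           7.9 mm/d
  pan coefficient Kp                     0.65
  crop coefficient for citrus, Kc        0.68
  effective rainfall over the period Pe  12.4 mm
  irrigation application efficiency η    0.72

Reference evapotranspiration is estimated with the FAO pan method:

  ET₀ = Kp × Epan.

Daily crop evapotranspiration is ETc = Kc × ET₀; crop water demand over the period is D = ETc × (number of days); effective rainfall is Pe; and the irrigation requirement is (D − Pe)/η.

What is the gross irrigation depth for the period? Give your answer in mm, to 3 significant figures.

50.7 mm

ET₀ = 0.65 × 7.9 = 5.1350 mm/d
ETc = Kc × ET₀ = 0.68 × 5.1350 = 3.4918 mm/d
Crop demand D = ETc × 14 d = 3.4918 × 14 = 48.885 mm
D − Pe = 48.885 − 12.4 = 36.485 mm
Gross irrigation = 36.485 / 0.72 = 50.674 mm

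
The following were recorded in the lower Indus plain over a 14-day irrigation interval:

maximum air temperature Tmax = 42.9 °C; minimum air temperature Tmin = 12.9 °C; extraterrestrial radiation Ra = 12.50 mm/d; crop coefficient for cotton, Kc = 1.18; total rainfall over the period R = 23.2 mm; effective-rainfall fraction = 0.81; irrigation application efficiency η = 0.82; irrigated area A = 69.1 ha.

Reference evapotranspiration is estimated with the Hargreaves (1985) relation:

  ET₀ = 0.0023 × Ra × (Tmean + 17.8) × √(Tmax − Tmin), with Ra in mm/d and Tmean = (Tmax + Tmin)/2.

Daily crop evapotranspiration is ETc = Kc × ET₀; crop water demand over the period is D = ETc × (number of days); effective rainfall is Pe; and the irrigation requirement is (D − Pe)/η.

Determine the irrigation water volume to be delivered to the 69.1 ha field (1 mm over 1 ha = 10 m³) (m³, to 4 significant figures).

84350 m³

Tmean = (42.9 + 12.9)/2 = 27.90 °C
ET₀ = 0.0023 × 12.50 × (27.90 + 17.8) × √30.0 = 0.0023 × 12.50 × 45.70 × 5.4772 = 7.1964 mm/d
ETc = Kc × ET₀ = 1.18 × 7.1964 = 8.4918 mm/d
Crop demand D = ETc × 14 d = 8.4918 × 14 = 118.885 mm
Pe = 0.81 × 23.2 = 18.792 mm
D − Pe = 118.885 − 18.792 = 100.093 mm
Gross irrigation = 100.093 / 0.82 = 122.065 mm
Volume = 122.065 mm × 69.1 ha × 10 = 84346.9 m³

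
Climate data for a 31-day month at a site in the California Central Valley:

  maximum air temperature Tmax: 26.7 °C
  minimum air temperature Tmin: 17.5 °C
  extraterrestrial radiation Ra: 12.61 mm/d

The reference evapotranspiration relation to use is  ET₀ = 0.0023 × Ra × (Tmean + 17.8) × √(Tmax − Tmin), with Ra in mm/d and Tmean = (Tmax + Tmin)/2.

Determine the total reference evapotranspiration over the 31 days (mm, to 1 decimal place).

108.8 mm

Tmean = (26.7 + 17.5)/2 = 22.10 °C
ET₀ = 0.0023 × 12.61 × (22.10 + 17.8) × √9.2 = 0.0023 × 12.61 × 39.90 × 3.0332 = 3.5101 mm/d
Over 31 days: 3.5101 × 31 = 108.813 mm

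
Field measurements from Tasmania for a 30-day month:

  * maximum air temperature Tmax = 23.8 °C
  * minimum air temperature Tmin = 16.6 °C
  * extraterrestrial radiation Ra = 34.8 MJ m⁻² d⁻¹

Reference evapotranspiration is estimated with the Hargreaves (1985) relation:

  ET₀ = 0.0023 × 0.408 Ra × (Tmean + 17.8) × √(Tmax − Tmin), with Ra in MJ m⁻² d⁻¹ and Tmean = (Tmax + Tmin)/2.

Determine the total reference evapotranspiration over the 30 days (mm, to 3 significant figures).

Tmean = (23.8 + 16.6)/2 = 20.20 °C
0.408 Ra = 0.408 × 34.8 = 14.1984 mm/d equivalent
ET₀ = 0.0023 × 14.1984 × (20.20 + 17.8) × √7.2 = 0.0023 × 14.1984 × 38.00 × 2.6833 = 3.3298 mm/d
Over 30 days: 3.3298 × 30 = 99.894 mm

99.9 mm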